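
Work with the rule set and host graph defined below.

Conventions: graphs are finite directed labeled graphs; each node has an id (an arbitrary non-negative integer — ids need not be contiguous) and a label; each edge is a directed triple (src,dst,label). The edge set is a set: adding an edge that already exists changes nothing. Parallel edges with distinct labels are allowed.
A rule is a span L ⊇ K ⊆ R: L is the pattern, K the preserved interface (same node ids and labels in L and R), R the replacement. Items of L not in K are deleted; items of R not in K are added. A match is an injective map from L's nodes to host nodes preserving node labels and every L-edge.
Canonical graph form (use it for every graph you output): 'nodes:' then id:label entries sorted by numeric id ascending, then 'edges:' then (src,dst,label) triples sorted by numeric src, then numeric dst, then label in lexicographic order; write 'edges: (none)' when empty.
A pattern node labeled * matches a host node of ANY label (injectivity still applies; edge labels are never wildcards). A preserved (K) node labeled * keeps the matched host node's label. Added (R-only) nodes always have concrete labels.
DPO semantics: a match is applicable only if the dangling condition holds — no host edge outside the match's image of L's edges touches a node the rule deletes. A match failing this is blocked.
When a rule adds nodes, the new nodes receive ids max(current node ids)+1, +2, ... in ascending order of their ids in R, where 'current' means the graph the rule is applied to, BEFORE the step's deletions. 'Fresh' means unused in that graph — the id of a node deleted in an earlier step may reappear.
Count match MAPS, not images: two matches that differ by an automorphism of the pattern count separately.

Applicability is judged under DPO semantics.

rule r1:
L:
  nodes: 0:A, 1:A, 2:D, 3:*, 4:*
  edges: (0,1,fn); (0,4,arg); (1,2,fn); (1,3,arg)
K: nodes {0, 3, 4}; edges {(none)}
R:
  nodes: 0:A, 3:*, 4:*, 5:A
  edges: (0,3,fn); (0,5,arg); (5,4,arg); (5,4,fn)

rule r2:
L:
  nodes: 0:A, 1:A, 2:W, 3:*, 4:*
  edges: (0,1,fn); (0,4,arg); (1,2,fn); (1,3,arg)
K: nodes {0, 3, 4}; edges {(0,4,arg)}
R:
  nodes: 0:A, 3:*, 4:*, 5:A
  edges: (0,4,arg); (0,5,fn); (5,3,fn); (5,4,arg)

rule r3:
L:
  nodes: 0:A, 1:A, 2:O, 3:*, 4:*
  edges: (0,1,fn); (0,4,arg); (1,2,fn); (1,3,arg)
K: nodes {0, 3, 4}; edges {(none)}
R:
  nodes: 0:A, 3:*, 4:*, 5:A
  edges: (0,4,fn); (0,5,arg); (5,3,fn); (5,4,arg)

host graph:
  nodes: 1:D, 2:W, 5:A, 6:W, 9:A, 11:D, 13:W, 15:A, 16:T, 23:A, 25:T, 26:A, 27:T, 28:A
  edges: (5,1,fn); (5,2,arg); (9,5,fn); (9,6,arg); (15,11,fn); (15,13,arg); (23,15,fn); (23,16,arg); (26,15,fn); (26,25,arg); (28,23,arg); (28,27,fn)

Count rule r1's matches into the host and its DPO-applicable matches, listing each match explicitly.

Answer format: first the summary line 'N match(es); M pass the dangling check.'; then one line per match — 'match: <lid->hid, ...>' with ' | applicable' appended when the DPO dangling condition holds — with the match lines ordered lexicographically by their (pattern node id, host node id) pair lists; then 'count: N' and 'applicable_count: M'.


3 match(es); 1 pass the dangling check.
match: 0->9, 1->5, 2->1, 3->2, 4->6 | applicable
match: 0->23, 1->15, 2->11, 3->13, 4->16
match: 0->26, 1->15, 2->11, 3->13, 4->25
count: 3
applicable_count: 1


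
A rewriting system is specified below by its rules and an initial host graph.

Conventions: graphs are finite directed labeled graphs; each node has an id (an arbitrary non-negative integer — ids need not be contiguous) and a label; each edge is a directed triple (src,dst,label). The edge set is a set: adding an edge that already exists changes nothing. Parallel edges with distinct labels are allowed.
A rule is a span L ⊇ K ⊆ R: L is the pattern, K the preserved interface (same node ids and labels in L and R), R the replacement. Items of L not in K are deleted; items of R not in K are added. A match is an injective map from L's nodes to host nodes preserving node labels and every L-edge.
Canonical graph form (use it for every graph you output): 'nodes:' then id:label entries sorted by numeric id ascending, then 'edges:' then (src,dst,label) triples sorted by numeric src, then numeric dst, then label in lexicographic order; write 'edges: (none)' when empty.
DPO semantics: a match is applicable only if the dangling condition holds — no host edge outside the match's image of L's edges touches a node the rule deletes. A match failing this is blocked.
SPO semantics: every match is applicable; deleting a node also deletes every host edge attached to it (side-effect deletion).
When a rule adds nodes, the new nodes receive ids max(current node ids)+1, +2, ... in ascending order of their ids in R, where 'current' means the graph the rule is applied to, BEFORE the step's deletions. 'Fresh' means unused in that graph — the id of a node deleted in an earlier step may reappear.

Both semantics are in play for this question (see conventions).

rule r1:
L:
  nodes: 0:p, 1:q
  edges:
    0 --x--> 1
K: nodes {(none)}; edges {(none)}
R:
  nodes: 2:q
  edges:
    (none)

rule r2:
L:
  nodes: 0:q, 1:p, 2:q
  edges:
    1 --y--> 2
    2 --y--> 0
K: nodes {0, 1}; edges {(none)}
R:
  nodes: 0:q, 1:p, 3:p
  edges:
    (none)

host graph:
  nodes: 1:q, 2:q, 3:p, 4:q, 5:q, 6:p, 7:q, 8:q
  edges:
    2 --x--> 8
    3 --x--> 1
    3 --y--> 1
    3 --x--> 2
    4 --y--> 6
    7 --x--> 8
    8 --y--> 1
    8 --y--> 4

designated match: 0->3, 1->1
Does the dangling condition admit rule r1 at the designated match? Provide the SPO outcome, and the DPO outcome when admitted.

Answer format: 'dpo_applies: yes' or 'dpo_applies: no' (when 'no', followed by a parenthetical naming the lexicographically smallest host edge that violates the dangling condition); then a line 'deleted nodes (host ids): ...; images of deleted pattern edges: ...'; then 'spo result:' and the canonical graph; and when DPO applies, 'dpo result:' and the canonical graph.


dpo_applies: no
(the rule deletes node 3, which keeps host edge (3,1,y) outside the match image — the dangling condition fails, DPO blocks; SPO proceeds and side-deletes such edges)
deleted nodes (host ids): 1, 3; images of deleted pattern edges: (3,1,x)
spo result:
nodes: 2:q, 4:q, 5:q, 6:p, 7:q, 8:q, 9:q
edges: (2,8,x); (4,6,y); (7,8,x); (8,4,y)


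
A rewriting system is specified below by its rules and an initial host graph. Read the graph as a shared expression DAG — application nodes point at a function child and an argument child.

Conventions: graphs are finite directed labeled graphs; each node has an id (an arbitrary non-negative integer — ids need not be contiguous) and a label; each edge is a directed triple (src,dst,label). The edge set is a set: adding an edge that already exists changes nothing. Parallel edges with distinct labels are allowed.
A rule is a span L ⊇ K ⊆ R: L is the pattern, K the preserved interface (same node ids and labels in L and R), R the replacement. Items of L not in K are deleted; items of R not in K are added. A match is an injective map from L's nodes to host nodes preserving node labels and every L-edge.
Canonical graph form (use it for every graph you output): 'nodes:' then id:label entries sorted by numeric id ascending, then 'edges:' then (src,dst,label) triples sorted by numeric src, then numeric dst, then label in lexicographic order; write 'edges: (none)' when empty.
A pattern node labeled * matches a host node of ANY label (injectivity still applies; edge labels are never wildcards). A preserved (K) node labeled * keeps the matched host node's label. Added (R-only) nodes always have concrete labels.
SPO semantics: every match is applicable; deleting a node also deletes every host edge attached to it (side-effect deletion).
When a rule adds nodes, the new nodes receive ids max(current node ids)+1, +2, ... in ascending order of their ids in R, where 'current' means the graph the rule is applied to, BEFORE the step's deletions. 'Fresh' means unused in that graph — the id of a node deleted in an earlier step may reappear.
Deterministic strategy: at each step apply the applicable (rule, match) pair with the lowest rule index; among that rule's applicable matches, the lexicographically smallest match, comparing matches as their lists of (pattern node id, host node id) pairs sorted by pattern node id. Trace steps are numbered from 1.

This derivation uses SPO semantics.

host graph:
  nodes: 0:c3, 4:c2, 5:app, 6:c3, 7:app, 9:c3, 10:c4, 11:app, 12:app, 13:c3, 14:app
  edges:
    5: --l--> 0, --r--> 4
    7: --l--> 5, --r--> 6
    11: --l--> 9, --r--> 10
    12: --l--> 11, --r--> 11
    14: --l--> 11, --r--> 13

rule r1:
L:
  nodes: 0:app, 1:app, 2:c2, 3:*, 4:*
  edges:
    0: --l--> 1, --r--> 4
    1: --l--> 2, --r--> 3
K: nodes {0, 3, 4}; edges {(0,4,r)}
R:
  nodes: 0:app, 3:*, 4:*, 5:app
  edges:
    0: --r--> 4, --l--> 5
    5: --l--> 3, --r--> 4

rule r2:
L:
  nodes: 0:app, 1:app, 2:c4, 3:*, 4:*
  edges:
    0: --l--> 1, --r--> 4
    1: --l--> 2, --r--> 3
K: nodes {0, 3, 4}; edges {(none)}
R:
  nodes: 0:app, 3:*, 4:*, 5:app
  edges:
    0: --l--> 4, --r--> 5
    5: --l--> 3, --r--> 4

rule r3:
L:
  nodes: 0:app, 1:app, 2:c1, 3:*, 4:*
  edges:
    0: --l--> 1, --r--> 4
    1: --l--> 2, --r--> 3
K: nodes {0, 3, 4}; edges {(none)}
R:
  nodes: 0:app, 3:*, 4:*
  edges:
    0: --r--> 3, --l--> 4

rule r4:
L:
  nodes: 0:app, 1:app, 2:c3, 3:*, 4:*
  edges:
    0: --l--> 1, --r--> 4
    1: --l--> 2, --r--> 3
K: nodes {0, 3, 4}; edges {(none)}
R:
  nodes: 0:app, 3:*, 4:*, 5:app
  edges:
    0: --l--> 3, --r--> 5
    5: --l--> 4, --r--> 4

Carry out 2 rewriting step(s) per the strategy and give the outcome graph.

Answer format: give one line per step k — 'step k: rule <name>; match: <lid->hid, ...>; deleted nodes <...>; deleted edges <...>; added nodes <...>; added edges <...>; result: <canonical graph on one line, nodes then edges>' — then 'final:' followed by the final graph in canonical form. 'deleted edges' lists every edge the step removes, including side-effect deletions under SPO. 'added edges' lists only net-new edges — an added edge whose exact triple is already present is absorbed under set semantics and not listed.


step 1: rule r4; match: 0->7, 1->5, 2->0, 3->4, 4->6; deleted nodes 0, 5; deleted edges (5,0,l); (5,4,r); (7,5,l); (7,6,r); added nodes 15; added edges (7,4,l); (7,15,r); (15,6,l); (15,6,r); result: nodes: 4:c2, 6:c3, 7:app, 9:c3, 10:c4, 11:app, 12:app, 13:c3, 14:app, 15:app edges: (7,4,l); (7,15,r); (11,9,l); (11,10,r); (12,11,l); (12,11,r); (14,11,l); (14,13,r); (15,6,l); (15,6,r)
step 2: rule r4; match: 0->14, 1->11, 2->9, 3->10, 4->13; deleted nodes 9, 11; deleted edges (11,9,l); (11,10,r); (12,11,l); (12,11,r); (14,11,l); (14,13,r); added nodes 16; added edges (14,10,l); (14,16,r); (16,13,l); (16,13,r); result: nodes: 4:c2, 6:c3, 7:app, 10:c4, 12:app, 13:c3, 14:app, 15:app, 16:app edges: (7,4,l); (7,15,r); (14,10,l); (14,16,r); (15,6,l); (15,6,r); (16,13,l); (16,13,r)
final:
nodes: 4:c2, 6:c3, 7:app, 10:c4, 12:app, 13:c3, 14:app, 15:app, 16:app
edges: (7,4,l); (7,15,r); (14,10,l); (14,16,r); (15,6,l); (15,6,r); (16,13,l); (16,13,r)


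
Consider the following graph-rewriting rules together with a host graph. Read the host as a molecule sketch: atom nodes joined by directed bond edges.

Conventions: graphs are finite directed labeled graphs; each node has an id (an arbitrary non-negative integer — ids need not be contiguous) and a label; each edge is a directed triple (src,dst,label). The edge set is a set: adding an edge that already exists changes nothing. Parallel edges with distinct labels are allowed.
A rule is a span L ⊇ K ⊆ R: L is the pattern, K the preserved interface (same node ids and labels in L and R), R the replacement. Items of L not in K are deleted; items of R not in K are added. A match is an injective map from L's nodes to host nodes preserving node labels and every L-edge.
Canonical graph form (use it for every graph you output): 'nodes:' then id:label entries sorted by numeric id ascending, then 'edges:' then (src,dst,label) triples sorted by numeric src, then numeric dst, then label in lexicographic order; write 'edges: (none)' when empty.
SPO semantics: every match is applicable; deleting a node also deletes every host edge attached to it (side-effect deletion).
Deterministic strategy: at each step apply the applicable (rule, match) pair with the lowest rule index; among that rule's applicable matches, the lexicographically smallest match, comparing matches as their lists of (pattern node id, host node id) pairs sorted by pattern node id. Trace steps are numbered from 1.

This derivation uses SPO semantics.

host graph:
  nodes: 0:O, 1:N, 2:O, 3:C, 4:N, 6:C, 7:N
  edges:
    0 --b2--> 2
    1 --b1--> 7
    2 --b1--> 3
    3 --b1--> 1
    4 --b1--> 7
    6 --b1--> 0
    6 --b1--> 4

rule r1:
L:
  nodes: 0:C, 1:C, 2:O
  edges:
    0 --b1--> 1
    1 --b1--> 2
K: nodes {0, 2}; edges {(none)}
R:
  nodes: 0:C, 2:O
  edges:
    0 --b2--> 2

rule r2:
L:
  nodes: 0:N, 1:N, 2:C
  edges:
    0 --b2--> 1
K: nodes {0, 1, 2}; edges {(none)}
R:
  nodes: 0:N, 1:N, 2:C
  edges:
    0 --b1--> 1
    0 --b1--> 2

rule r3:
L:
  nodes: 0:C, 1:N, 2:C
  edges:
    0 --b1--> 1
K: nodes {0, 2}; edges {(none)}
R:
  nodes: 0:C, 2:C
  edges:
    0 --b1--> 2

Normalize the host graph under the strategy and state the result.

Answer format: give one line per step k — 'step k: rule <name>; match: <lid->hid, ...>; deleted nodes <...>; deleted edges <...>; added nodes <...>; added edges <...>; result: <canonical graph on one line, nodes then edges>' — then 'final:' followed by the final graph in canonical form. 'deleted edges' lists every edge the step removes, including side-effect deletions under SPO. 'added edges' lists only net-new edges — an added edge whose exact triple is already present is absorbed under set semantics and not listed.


step 1: rule r3; match: 0->3, 1->1, 2->6; deleted nodes 1; deleted edges (1,7,b1); (3,1,b1); added nodes (none); added edges (3,6,b1); result: nodes: 0:O, 2:O, 3:C, 4:N, 6:C, 7:N edges: (0,2,b2); (2,3,b1); (3,6,b1); (4,7,b1); (6,0,b1); (6,4,b1)
step 2: rule r1; match: 0->3, 1->6, 2->0; deleted nodes 6; deleted edges (3,6,b1); (6,0,b1); (6,4,b1); added nodes (none); added edges (3,0,b2); result: nodes: 0:O, 2:O, 3:C, 4:N, 7:N edges: (0,2,b2); (2,3,b1); (3,0,b2); (4,7,b1)
final:
nodes: 0:O, 2:O, 3:C, 4:N, 7:N
edges: (0,2,b2); (2,3,b1); (3,0,b2); (4,7,b1)


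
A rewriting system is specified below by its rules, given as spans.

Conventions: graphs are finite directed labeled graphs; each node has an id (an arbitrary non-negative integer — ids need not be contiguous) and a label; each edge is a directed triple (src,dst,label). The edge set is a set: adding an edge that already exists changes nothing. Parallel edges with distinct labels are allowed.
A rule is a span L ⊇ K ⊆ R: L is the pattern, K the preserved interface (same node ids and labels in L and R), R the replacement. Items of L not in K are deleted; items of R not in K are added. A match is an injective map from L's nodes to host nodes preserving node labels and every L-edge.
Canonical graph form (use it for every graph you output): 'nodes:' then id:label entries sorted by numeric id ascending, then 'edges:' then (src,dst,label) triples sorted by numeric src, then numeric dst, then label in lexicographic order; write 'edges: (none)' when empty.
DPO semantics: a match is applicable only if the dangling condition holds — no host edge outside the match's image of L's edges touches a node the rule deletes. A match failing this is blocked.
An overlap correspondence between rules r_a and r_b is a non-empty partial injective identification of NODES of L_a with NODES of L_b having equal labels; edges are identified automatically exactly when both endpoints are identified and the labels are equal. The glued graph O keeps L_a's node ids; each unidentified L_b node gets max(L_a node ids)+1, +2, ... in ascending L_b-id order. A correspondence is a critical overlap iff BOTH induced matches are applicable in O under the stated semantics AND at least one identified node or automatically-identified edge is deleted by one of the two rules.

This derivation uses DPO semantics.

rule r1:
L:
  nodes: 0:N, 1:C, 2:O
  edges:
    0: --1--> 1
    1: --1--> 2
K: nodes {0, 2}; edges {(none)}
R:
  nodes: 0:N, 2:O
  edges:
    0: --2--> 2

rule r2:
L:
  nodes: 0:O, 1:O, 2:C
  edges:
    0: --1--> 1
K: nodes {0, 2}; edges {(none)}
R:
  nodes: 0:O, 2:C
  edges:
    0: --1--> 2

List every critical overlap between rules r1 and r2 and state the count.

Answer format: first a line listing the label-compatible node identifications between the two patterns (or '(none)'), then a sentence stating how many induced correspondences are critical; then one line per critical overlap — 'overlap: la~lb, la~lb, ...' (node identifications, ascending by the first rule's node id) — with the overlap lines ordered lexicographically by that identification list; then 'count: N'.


label-compatible node identifications between L(r1) and L(r2): 1~2, 2~0, 2~1
2 of the induced correspondences are critical overlaps of r1 and r2.
overlap: 1~2
overlap: 1~2, 2~0
count: 2


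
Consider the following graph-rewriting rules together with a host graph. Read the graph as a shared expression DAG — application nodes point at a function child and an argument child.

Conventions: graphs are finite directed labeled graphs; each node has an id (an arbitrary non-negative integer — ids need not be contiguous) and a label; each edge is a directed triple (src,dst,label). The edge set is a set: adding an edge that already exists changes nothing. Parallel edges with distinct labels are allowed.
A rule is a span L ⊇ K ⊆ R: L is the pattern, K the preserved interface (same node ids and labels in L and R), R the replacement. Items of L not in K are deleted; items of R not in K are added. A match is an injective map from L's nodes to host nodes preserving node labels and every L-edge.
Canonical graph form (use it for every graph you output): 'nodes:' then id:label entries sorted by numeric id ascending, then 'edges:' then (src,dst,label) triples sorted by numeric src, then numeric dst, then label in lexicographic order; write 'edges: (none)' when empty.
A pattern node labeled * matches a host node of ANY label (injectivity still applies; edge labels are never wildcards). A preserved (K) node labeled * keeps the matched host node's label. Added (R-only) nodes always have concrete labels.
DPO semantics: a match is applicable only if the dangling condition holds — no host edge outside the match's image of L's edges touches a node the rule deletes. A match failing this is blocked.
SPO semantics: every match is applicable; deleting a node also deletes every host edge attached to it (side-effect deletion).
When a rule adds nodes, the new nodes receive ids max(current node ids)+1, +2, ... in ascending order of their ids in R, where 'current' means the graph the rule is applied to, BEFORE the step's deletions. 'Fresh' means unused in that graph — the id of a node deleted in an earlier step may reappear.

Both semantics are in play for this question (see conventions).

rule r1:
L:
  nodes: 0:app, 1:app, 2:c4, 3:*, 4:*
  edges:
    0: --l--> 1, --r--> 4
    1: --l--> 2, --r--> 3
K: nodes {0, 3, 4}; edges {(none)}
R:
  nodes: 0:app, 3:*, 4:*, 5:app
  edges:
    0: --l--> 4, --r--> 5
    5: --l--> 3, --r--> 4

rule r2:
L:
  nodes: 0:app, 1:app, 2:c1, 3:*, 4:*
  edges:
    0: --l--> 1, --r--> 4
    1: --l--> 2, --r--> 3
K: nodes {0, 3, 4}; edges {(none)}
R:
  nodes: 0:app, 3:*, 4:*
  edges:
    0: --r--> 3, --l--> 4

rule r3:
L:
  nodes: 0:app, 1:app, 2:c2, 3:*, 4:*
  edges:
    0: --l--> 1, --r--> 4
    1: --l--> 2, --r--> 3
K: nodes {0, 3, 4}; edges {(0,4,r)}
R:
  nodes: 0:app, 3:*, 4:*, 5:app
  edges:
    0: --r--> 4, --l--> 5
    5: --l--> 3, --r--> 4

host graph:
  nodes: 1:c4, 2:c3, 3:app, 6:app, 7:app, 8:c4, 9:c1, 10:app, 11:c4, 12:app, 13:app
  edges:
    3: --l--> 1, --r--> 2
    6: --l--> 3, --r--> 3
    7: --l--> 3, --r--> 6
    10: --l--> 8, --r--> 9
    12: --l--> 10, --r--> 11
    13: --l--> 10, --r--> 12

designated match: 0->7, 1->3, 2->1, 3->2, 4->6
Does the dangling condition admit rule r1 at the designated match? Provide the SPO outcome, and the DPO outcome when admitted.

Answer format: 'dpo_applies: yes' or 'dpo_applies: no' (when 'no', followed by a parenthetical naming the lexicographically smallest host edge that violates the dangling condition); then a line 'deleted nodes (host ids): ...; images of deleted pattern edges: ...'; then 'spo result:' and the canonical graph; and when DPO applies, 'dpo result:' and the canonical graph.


dpo_applies: no
(the rule deletes node 3, which keeps host edge (6,3,l) outside the match image — the dangling condition fails, DPO blocks; SPO proceeds and side-deletes such edges)
deleted nodes (host ids): 1, 3; images of deleted pattern edges: (3,1,l); (3,2,r); (7,3,l); (7,6,r)
spo result:
nodes: 2:c3, 6:app, 7:app, 8:c4, 9:c1, 10:app, 11:c4, 12:app, 13:app, 14:app
edges: (7,6,l); (7,14,r); (10,8,l); (10,9,r); (12,10,l); (12,11,r); (13,10,l); (13,12,r); (14,2,l); (14,6,r)


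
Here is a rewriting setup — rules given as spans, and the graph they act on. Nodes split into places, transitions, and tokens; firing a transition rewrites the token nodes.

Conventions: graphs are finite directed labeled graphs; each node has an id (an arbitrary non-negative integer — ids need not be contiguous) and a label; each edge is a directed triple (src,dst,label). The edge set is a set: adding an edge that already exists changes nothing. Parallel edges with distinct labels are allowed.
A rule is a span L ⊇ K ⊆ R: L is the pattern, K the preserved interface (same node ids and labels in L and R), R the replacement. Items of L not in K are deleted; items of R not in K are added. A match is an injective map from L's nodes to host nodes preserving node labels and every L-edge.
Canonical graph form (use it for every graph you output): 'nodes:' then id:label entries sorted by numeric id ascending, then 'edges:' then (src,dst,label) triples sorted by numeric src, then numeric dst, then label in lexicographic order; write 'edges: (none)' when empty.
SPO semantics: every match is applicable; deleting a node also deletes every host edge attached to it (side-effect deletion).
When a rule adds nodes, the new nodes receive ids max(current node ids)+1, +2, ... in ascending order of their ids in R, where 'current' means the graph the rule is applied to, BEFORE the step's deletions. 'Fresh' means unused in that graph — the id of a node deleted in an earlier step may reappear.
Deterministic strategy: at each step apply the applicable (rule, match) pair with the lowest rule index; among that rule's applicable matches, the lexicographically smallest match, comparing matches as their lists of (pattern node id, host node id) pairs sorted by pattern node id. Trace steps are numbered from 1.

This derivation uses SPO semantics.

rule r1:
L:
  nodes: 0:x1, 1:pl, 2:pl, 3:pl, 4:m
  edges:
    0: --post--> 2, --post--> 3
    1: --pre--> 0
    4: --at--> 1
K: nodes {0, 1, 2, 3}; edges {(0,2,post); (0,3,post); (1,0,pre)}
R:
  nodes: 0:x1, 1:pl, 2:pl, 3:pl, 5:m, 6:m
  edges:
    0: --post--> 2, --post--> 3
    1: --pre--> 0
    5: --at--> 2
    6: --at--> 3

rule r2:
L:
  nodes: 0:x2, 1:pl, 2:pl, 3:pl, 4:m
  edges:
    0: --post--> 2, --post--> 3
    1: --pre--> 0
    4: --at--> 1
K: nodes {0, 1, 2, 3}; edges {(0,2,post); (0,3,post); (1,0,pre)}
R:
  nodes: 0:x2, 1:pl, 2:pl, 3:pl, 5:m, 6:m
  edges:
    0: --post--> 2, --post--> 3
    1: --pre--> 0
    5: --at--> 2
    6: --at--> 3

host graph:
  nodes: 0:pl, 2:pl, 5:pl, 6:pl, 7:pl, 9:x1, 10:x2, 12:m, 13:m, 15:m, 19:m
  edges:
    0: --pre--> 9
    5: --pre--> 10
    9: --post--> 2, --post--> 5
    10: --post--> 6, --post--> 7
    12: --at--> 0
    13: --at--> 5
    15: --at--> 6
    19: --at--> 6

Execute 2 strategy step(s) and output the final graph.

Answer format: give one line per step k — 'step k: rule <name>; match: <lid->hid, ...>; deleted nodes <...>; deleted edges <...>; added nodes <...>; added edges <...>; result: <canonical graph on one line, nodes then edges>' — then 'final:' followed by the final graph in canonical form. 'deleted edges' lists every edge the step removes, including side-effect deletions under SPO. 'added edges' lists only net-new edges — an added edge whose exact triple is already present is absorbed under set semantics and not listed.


step 1: rule r1; match: 0->9, 1->0, 2->2, 3->5, 4->12; deleted nodes 12; deleted edges (12,0,at); added nodes 20, 21; added edges (20,2,at); (21,5,at); result: nodes: 0:pl, 2:pl, 5:pl, 6:pl, 7:pl, 9:x1, 10:x2, 13:m, 15:m, 19:m, 20:m, 21:m edges: (0,9,pre); (5,10,pre); (9,2,post); (9,5,post); (10,6,post); (10,7,post); (13,5,at); (15,6,at); (19,6,at); (20,2,at); (21,5,at)
step 2: rule r2; match: 0->10, 1->5, 2->6, 3->7, 4->13; deleted nodes 13; deleted edges (13,5,at); added nodes 22, 23; added edges (22,6,at); (23,7,at); result: nodes: 0:pl, 2:pl, 5:pl, 6:pl, 7:pl, 9:x1, 10:x2, 15:m, 19:m, 20:m, 21:m, 22:m, 23:m edges: (0,9,pre); (5,10,pre); (9,2,post); (9,5,post); (10,6,post); (10,7,post); (15,6,at); (19,6,at); (20,2,at); (21,5,at); (22,6,at); (23,7,at)
final:
nodes: 0:pl, 2:pl, 5:pl, 6:pl, 7:pl, 9:x1, 10:x2, 15:m, 19:m, 20:m, 21:m, 22:m, 23:m
edges: (0,9,pre); (5,10,pre); (9,2,post); (9,5,post); (10,6,post); (10,7,post); (15,6,at); (19,6,at); (20,2,at); (21,5,at); (22,6,at); (23,7,at)


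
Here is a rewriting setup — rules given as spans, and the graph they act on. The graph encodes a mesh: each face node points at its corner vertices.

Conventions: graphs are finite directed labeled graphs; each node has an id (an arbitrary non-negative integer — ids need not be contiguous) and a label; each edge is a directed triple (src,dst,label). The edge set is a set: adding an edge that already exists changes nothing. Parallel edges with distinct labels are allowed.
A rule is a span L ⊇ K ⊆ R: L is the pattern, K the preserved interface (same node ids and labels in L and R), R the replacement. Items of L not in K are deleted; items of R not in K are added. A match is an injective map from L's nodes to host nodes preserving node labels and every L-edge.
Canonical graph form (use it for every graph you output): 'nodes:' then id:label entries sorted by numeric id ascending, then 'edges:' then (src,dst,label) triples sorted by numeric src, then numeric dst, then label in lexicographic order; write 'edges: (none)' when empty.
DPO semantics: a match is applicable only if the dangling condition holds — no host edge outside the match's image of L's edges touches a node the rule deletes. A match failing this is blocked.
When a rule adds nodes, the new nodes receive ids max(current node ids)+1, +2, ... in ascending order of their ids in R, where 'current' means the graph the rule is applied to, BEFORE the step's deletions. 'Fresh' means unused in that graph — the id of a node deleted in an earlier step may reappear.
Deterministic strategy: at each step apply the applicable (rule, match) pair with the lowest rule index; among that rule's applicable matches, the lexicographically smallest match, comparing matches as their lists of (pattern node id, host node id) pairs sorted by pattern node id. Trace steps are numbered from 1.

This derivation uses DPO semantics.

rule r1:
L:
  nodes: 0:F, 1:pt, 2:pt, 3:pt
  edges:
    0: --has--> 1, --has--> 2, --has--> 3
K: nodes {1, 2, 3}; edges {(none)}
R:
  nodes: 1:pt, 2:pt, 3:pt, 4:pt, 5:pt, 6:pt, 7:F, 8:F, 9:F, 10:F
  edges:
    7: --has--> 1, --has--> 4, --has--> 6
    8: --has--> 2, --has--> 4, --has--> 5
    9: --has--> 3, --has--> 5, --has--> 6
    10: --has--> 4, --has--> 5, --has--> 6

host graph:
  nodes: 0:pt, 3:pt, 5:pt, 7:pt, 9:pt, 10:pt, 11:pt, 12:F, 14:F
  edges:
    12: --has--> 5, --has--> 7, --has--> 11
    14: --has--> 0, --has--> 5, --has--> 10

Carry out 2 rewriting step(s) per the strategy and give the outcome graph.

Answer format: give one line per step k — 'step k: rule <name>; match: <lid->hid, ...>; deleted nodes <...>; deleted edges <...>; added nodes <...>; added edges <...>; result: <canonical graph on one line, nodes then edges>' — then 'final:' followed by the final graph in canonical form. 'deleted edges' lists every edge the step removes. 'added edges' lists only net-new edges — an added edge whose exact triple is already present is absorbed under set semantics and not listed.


step 1: rule r1; match: 0->12, 1->5, 2->7, 3->11; deleted nodes 12; deleted edges (12,5,has); (12,7,has); (12,11,has); added nodes 15, 16, 17, 18, 19, 20, 21; added edges (18,5,has); (18,15,has); (18,17,has); (19,7,has); (19,15,has); (19,16,has); (20,11,has); (20,16,has); (20,17,has); (21,15,has); (21,16,has); (21,17,has); result: nodes: 0:pt, 3:pt, 5:pt, 7:pt, 9:pt, 10:pt, 11:pt, 14:F, 15:pt, 16:pt, 17:pt, 18:F, 19:F, 20:F, 21:F edges: (14,0,has); (14,5,has); (14,10,has); (18,5,has); (18,15,has); (18,17,has); (19,7,has); (19,15,has); (19,16,has); (20,11,has); (20,16,has); (20,17,has); (21,15,has); (21,16,has); (21,17,has)
step 2: rule r1; match: 0->14, 1->0, 2->5, 3->10; deleted nodes 14; deleted edges (14,0,has); (14,5,has); (14,10,has); added nodes 22, 23, 24, 25, 26, 27, 28; added edges (25,0,has); (25,22,has); (25,24,has); (26,5,has); (26,22,has); (26,23,has); (27,10,has); (27,23,has); (27,24,has); (28,22,has); (28,23,has); (28,24,has); result: nodes: 0:pt, 3:pt, 5:pt, 7:pt, 9:pt, 10:pt, 11:pt, 15:pt, 16:pt, 17:pt, 18:F, 19:F, 20:F, 21:F, 22:pt, 23:pt, 24:pt, 25:F, 26:F, 27:F, 28:F edges: (18,5,has); (18,15,has); (18,17,has); (19,7,has); (19,15,has); (19,16,has); (20,11,has); (20,16,has); (20,17,has); (21,15,has); (21,16,has); (21,17,has); (25,0,has); (25,22,has); (25,24,has); (26,5,has); (26,22,has); (26,23,has); (27,10,has); (27,23,has); (27,24,has); (28,22,has); (28,23,has); (28,24,has)
final:
nodes: 0:pt, 3:pt, 5:pt, 7:pt, 9:pt, 10:pt, 11:pt, 15:pt, 16:pt, 17:pt, 18:F, 19:F, 20:F, 21:F, 22:pt, 23:pt, 24:pt, 25:F, 26:F, 27:F, 28:F
edges: (18,5,has); (18,15,has); (18,17,has); (19,7,has); (19,15,has); (19,16,has); (20,11,has); (20,16,has); (20,17,has); (21,15,has); (21,16,has); (21,17,has); (25,0,has); (25,22,has); (25,24,has); (26,5,has); (26,22,has); (26,23,has); (27,10,has); (27,23,has); (27,24,has); (28,22,has); (28,23,has); (28,24,has)


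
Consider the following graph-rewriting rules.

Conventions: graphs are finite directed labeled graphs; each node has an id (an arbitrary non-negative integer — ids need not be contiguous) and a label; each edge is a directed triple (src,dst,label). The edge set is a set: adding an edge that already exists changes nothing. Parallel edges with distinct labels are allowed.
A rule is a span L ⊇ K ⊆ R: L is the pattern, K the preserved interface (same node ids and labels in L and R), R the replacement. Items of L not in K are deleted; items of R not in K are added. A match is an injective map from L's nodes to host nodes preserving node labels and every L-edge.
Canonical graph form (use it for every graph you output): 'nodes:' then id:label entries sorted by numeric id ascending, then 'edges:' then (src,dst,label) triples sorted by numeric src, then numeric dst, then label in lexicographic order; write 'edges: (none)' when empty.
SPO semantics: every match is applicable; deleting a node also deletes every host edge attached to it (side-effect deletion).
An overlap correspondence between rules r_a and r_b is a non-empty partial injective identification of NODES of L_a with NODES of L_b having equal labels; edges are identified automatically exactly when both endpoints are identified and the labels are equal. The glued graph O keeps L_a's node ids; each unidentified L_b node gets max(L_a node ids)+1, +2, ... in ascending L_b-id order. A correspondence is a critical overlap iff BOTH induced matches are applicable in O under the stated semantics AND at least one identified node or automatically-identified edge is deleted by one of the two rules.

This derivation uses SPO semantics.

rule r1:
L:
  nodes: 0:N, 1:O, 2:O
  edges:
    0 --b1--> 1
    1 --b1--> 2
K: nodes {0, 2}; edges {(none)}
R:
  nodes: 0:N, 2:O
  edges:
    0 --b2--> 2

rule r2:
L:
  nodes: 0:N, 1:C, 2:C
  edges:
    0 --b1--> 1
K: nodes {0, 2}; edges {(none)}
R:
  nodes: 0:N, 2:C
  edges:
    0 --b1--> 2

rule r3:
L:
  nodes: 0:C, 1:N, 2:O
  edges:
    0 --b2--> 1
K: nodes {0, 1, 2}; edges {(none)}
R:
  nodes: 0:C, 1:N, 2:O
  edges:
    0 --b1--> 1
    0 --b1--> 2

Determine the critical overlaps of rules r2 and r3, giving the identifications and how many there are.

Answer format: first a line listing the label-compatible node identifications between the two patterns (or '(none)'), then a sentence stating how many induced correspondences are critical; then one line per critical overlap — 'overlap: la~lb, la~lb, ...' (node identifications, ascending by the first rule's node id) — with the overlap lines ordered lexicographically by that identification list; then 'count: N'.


label-compatible node identifications between L(r2) and L(r3): 0~1, 1~0, 2~0
2 of the induced correspondences are critical overlaps of r2 and r3.
overlap: 0~1, 1~0
overlap: 1~0
count: 2


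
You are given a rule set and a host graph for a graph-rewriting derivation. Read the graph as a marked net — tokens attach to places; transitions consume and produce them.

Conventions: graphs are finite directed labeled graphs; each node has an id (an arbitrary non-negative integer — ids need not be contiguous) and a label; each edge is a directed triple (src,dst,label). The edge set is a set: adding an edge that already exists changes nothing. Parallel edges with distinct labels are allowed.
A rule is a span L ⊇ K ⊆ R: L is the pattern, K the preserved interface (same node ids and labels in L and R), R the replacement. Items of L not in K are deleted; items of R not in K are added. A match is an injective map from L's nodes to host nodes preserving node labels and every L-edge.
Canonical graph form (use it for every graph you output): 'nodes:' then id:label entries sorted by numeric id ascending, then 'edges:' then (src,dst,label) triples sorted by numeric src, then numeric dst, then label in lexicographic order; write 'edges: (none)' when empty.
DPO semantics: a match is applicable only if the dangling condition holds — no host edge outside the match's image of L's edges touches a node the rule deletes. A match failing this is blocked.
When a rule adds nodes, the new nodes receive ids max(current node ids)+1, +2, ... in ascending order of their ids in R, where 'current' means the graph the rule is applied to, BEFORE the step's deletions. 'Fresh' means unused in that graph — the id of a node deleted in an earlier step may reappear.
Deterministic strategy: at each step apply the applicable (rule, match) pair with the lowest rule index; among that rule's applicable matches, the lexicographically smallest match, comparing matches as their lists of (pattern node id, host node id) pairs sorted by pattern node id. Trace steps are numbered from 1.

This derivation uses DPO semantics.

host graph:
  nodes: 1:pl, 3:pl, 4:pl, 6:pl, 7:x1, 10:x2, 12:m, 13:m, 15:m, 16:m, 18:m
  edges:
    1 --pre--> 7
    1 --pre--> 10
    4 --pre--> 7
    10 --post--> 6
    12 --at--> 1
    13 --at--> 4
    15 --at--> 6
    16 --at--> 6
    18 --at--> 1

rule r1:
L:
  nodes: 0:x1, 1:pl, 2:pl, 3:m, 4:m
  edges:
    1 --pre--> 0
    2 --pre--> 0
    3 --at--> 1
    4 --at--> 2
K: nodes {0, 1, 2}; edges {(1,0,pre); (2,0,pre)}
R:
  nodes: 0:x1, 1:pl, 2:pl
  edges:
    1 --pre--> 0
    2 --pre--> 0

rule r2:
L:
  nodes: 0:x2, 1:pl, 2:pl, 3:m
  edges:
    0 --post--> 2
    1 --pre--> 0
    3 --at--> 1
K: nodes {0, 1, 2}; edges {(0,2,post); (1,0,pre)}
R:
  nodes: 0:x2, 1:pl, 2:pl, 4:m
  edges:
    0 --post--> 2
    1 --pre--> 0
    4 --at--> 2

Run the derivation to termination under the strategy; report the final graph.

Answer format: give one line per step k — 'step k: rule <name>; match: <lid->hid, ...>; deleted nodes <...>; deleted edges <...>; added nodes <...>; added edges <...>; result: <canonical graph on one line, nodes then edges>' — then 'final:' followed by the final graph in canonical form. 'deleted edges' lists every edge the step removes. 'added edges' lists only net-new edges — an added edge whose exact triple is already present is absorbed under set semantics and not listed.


step 1: rule r1; match: 0->7, 1->1, 2->4, 3->12, 4->13; deleted nodes 12, 13; deleted edges (12,1,at); (13,4,at); added nodes (none); added edges (none); result: nodes: 1:pl, 3:pl, 4:pl, 6:pl, 7:x1, 10:x2, 15:m, 16:m, 18:m edges: (1,7,pre); (1,10,pre); (4,7,pre); (10,6,post); (15,6,at); (16,6,at); (18,1,at)
step 2: rule r2; match: 0->10, 1->1, 2->6, 3->18; deleted nodes 18; deleted edges (18,1,at); added nodes 19; added edges (19,6,at); result: nodes: 1:pl, 3:pl, 4:pl, 6:pl, 7:x1, 10:x2, 15:m, 16:m, 19:m edges: (1,7,pre); (1,10,pre); (4,7,pre); (10,6,post); (15,6,at); (16,6,at); (19,6,at)
final:
nodes: 1:pl, 3:pl, 4:pl, 6:pl, 7:x1, 10:x2, 15:m, 16:m, 19:m
edges: (1,7,pre); (1,10,pre); (4,7,pre); (10,6,post); (15,6,at); (16,6,at); (19,6,at)


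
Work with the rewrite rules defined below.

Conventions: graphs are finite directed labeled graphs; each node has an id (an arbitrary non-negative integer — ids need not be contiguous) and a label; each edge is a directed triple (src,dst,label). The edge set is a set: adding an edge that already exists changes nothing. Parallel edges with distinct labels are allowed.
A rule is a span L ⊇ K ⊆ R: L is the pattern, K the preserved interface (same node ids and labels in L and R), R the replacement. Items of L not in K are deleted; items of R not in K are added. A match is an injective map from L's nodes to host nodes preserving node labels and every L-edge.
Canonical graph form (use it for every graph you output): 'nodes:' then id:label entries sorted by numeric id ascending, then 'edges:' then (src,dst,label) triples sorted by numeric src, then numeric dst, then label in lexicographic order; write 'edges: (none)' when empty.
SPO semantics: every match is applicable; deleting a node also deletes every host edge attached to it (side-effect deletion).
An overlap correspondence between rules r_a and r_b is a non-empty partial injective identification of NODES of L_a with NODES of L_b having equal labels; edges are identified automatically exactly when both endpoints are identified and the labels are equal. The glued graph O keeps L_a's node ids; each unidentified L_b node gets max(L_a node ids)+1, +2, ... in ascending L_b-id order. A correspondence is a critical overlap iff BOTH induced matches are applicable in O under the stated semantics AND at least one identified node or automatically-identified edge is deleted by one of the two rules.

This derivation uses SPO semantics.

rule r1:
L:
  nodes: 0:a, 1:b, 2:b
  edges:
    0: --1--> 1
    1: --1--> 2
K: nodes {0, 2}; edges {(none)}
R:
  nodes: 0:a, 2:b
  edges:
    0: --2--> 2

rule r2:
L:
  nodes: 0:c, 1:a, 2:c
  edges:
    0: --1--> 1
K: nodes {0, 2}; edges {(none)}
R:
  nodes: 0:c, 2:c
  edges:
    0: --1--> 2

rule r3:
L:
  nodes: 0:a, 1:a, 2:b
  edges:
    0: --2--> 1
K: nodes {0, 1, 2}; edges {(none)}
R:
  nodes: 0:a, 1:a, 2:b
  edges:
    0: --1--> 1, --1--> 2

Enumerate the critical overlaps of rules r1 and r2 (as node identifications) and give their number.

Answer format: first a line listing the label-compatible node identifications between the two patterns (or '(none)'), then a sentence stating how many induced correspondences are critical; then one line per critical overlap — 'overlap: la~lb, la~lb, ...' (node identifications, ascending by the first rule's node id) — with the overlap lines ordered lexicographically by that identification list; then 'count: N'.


label-compatible node identifications between L(r1) and L(r2): 0~1
1 of the induced correspondences is a critical overlap of r1 and r2.
overlap: 0~1
count: 1


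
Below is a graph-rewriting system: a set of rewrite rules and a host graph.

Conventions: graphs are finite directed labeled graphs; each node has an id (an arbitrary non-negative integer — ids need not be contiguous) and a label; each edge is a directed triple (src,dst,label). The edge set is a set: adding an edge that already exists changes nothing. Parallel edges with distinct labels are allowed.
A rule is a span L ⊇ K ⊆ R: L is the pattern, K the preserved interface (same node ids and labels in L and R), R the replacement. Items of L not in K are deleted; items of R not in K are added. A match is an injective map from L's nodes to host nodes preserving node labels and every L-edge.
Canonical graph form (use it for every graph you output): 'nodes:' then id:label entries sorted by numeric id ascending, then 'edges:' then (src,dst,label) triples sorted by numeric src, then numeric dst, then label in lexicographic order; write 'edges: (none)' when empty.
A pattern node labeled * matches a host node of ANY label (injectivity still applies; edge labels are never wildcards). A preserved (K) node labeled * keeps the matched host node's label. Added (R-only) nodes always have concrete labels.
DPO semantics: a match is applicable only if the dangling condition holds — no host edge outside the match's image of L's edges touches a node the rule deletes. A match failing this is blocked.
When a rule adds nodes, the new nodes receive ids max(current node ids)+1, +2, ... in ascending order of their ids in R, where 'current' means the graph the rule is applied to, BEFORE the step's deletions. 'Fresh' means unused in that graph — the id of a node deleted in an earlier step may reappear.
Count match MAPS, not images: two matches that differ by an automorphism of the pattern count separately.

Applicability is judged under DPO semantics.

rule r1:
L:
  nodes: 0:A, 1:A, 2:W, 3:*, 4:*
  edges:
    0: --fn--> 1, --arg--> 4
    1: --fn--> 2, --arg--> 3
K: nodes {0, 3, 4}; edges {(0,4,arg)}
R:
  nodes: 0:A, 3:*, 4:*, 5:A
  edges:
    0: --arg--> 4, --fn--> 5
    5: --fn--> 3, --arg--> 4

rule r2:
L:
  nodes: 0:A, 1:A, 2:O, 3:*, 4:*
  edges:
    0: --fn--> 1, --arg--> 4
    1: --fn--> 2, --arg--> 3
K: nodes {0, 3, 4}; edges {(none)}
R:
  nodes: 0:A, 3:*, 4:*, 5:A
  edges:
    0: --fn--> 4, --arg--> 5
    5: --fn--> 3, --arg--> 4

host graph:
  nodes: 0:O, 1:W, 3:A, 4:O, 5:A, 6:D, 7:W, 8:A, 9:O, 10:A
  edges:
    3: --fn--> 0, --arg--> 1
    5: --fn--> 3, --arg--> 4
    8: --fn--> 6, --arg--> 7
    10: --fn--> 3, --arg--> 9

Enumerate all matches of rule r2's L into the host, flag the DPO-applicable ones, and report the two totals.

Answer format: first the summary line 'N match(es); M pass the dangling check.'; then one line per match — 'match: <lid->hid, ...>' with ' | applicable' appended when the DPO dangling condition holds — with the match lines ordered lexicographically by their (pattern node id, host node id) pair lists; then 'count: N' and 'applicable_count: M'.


2 match(es); 0 pass the dangling check.
match: 0->5, 1->3, 2->0, 3->1, 4->4
match: 0->10, 1->3, 2->0, 3->1, 4->9
count: 2
applicable_count: 0
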